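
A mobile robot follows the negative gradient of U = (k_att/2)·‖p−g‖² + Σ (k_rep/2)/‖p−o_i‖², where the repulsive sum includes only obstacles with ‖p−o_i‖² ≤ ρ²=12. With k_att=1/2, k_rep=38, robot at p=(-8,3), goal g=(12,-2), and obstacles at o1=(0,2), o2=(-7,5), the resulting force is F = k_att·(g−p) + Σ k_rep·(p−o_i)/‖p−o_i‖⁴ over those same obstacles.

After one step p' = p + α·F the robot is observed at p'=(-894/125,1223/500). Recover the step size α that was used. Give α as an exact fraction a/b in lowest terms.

α = 1/10

F_att = 1/2·(g−p) = 1/2·(20,-5) = (10.0000,-2.5000)
o1: d²=65 > ρ²=12 → inactive
o2: d²=5 ≤ ρ²=12; F_rep = 38·(-1,-2)/5² = (-1.5200,-3.0400)
F = F_att + ΣF_rep = (8.4800,-5.5400)
Δp = p'−p = (0.8480,-0.5540); α = Δx/Fx = (106/125) / (212/25) = 1/10
check: Δy/Fy = (-277/500) / (-277/50) = 1/10 ✓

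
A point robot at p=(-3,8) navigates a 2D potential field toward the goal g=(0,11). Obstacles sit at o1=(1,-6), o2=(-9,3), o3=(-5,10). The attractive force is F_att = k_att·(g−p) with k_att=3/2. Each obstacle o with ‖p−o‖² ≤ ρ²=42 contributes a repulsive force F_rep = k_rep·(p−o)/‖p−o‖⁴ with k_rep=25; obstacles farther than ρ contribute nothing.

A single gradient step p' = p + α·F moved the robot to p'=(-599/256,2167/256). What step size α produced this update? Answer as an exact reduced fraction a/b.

F_att = 3/2·(g−p) = 3/2·(3,3) = (4.5000,4.5000)
o1: d²=212 > ρ²=42 → inactive
o2: d²=61 > ρ²=42 → inactive
o3: d²=8 ≤ ρ²=42; F_rep = 25·(2,-2)/8² = (0.7812,-0.7812)
F = F_att + ΣF_rep = (5.2812,3.7188)
Δp = p'−p = (0.6602,0.4648); α = Δx/Fx = (169/256) / (169/32) = 1/8
check: Δy/Fy = (119/256) / (119/32) = 1/8 ✓

α = 1/8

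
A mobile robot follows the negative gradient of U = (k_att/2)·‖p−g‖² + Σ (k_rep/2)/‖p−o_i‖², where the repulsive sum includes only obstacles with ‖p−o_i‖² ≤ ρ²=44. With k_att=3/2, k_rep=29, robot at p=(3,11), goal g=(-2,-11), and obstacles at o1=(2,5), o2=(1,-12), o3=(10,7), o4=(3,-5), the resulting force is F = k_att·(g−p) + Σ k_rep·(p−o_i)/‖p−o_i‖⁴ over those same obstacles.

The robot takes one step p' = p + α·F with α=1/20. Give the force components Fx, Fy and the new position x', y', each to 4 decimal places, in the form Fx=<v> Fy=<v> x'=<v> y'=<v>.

F_att = 3/2·(g−p) = 3/2·(-5,-22) = (-7.5000,-33.0000)
o1: d²=37 ≤ ρ²=44; F_rep = 29·(1,6)/37² = (0.0212,0.1271)
o2: d²=533 > ρ²=44 → inactive
o3: d²=65 > ρ²=44 → inactive
o4: d²=256 > ρ²=44 → inactive
F = F_att + ΣF_rep = (-7.4788,-32.8729)
p' = p + 1/20·F = (2.6261,9.3564)

Fx=-7.4788 Fy=-32.8729 x'=2.6261 y'=9.3564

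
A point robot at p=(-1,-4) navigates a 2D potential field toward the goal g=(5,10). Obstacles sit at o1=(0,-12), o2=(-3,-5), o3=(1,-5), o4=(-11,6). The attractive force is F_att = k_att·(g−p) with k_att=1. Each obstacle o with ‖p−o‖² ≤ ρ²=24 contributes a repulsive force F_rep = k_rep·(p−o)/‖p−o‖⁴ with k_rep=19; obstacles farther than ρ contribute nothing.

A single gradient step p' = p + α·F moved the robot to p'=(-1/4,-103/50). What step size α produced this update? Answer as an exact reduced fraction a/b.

F_att = 1·(g−p) = 1·(6,14) = (6.0000,14.0000)
o1: d²=65 > ρ²=24 → inactive
o2: d²=5 ≤ ρ²=24; F_rep = 19·(2,1)/5² = (1.5200,0.7600)
o3: d²=5 ≤ ρ²=24; F_rep = 19·(-2,1)/5² = (-1.5200,0.7600)
o4: d²=200 > ρ²=24 → inactive
F = F_att + ΣF_rep = (6.0000,15.5200)
Δp = p'−p = (0.7500,1.9400); α = Δx/Fx = (3/4) / (6) = 1/8
check: Δy/Fy = (97/50) / (388/25) = 1/8 ✓

α = 1/8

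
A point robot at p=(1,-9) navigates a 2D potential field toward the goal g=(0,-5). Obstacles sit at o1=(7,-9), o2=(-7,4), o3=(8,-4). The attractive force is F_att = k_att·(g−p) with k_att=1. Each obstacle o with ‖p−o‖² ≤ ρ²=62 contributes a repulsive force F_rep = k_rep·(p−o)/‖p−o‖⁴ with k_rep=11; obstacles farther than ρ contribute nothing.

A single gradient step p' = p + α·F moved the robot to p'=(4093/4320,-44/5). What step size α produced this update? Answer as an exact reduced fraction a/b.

F_att = 1·(g−p) = 1·(-1,4) = (-1.0000,4.0000)
o1: d²=36 ≤ ρ²=62; F_rep = 11·(-6,0)/36² = (-0.0509,0.0000)
o2: d²=233 > ρ²=62 → inactive
o3: d²=74 > ρ²=62 → inactive
F = F_att + ΣF_rep = (-1.0509,4.0000)
Δp = p'−p = (-0.0525,0.2000); α = Δx/Fx = (-227/4320) / (-227/216) = 1/20
check: Δy/Fy = (1/5) / (4) = 1/20 ✓

α = 1/20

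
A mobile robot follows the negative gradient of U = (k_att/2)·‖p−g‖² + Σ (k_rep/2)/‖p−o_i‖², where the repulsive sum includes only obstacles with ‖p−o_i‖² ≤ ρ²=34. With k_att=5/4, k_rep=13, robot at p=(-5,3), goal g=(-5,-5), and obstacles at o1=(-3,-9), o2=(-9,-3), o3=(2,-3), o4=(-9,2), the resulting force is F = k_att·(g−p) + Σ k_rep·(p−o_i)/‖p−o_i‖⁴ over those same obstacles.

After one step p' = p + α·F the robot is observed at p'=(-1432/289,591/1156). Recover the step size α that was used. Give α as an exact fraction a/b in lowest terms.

F_att = 5/4·(g−p) = 5/4·(0,-8) = (0.0000,-10.0000)
o1: d²=148 > ρ²=34 → inactive
o2: d²=52 > ρ²=34 → inactive
o3: d²=85 > ρ²=34 → inactive
o4: d²=17 ≤ ρ²=34; F_rep = 13·(4,1)/17² = (0.1799,0.0450)
F = F_att + ΣF_rep = (0.1799,-9.9550)
Δp = p'−p = (0.0450,-2.4888); α = Δx/Fx = (13/289) / (52/289) = 1/4
check: Δy/Fy = (-2877/1156) / (-2877/289) = 1/4 ✓

α = 1/4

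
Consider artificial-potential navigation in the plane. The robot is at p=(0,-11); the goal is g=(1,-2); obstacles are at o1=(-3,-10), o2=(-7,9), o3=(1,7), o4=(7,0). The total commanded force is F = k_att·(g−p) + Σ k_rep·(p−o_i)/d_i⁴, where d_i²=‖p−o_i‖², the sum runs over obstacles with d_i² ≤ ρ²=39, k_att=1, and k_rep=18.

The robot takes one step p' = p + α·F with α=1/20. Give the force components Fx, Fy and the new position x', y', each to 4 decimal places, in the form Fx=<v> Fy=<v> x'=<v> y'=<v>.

F_att = 1·(g−p) = 1·(1,9) = (1.0000,9.0000)
o1: d²=10 ≤ ρ²=39; F_rep = 18·(3,-1)/10² = (0.5400,-0.1800)
o2: d²=449 > ρ²=39 → inactive
o3: d²=325 > ρ²=39 → inactive
o4: d²=170 > ρ²=39 → inactive
F = F_att + ΣF_rep = (1.5400,8.8200)
p' = p + 1/20·F = (0.0770,-10.5590)

Fx=1.5400 Fy=8.8200 x'=0.0770 y'=-10.5590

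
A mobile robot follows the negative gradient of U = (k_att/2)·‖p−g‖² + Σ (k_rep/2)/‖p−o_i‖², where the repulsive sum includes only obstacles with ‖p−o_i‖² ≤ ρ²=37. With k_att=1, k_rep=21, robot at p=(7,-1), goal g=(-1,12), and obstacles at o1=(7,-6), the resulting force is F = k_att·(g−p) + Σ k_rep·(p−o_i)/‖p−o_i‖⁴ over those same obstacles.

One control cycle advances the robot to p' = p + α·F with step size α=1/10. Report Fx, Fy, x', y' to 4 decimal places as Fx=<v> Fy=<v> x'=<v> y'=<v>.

Fx=-8.0000 Fy=13.1680 x'=6.2000 y'=0.3168

F_att = 1·(g−p) = 1·(-8,13) = (-8.0000,13.0000)
o1: d²=25 ≤ ρ²=37; F_rep = 21·(0,5)/25² = (0.0000,0.1680)
F = F_att + ΣF_rep = (-8.0000,13.1680)
p' = p + 1/10·F = (6.2000,0.3168)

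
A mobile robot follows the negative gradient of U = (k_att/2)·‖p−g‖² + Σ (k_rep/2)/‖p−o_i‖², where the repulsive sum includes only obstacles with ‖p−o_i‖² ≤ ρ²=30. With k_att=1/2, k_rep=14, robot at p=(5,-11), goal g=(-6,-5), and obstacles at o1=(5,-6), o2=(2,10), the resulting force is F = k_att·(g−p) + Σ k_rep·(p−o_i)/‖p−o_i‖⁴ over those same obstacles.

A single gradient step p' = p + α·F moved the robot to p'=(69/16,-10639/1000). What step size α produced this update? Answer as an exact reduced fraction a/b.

F_att = 1/2·(g−p) = 1/2·(-11,6) = (-5.5000,3.0000)
o1: d²=25 ≤ ρ²=30; F_rep = 14·(0,-5)/25² = (0.0000,-0.1120)
o2: d²=450 > ρ²=30 → inactive
F = F_att + ΣF_rep = (-5.5000,2.8880)
Δp = p'−p = (-0.6875,0.3610); α = Δx/Fx = (-11/16) / (-11/2) = 1/8
check: Δy/Fy = (361/1000) / (361/125) = 1/8 ✓

α = 1/8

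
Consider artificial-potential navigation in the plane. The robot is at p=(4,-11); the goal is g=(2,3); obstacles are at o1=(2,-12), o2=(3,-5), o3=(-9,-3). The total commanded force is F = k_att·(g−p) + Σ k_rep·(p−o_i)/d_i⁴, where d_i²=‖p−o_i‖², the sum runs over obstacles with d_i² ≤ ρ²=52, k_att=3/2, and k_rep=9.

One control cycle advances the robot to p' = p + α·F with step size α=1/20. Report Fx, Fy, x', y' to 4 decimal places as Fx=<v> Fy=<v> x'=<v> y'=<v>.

F_att = 3/2·(g−p) = 3/2·(-2,14) = (-3.0000,21.0000)
o1: d²=5 ≤ ρ²=52; F_rep = 9·(2,1)/5² = (0.7200,0.3600)
o2: d²=37 ≤ ρ²=52; F_rep = 9·(1,-6)/37² = (0.0066,-0.0394)
o3: d²=233 > ρ²=52 → inactive
F = F_att + ΣF_rep = (-2.2734,21.3206)
p' = p + 1/20·F = (3.8863,-9.9340)

Fx=-2.2734 Fy=21.3206 x'=3.8863 y'=-9.9340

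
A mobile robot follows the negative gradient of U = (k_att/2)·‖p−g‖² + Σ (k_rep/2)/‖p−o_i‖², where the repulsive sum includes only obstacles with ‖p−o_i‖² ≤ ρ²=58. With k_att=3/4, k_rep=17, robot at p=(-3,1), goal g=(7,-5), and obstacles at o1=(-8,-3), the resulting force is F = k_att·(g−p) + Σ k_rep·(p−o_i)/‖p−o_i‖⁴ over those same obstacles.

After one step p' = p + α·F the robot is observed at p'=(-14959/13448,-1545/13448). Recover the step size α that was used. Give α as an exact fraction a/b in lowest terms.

α = 1/4

F_att = 3/4·(g−p) = 3/4·(10,-6) = (7.5000,-4.5000)
o1: d²=41 ≤ ρ²=58; F_rep = 17·(5,4)/41² = (0.0506,0.0405)
F = F_att + ΣF_rep = (7.5506,-4.4595)
Δp = p'−p = (1.8876,-1.1149); α = Δx/Fx = (25385/13448) / (25385/3362) = 1/4
check: Δy/Fy = (-14993/13448) / (-14993/3362) = 1/4 ✓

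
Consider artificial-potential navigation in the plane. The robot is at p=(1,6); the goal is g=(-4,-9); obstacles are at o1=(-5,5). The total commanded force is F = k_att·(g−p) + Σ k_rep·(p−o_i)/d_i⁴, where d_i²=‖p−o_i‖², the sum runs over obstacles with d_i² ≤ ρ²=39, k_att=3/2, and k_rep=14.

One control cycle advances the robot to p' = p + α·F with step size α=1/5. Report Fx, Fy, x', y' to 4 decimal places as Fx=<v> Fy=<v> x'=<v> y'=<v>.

Fx=-7.4386 Fy=-22.4898 x'=-0.4877 y'=1.5020

F_att = 3/2·(g−p) = 3/2·(-5,-15) = (-7.5000,-22.5000)
o1: d²=37 ≤ ρ²=39; F_rep = 14·(6,1)/37² = (0.0614,0.0102)
F = F_att + ΣF_rep = (-7.4386,-22.4898)
p' = p + 1/5·F = (-0.4877,1.5020)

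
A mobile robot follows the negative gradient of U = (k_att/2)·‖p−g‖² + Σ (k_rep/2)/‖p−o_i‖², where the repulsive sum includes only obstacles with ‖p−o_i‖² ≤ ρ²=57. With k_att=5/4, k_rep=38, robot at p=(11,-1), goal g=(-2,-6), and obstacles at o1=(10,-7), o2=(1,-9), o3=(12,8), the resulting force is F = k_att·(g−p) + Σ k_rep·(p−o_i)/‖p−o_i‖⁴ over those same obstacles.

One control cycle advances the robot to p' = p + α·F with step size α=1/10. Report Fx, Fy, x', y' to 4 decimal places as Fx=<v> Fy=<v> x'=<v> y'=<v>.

Fx=-16.2222 Fy=-6.0835 x'=9.3778 y'=-1.6083

F_att = 5/4·(g−p) = 5/4·(-13,-5) = (-16.2500,-6.2500)
o1: d²=37 ≤ ρ²=57; F_rep = 38·(1,6)/37² = (0.0278,0.1665)
o2: d²=164 > ρ²=57 → inactive
o3: d²=82 > ρ²=57 → inactive
F = F_att + ΣF_rep = (-16.2222,-6.0835)
p' = p + 1/10·F = (9.3778,-1.6083)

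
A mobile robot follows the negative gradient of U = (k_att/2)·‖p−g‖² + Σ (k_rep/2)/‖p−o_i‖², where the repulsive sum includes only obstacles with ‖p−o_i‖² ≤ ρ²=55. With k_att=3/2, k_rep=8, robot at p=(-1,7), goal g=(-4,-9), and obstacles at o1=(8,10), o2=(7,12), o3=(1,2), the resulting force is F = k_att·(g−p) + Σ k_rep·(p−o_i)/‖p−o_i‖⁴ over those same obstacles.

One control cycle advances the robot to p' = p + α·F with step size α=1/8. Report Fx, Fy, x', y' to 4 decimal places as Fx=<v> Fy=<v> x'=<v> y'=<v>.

F_att = 3/2·(g−p) = 3/2·(-3,-16) = (-4.5000,-24.0000)
o1: d²=90 > ρ²=55 → inactive
o2: d²=89 > ρ²=55 → inactive
o3: d²=29 ≤ ρ²=55; F_rep = 8·(-2,5)/29² = (-0.0190,0.0476)
F = F_att + ΣF_rep = (-4.5190,-23.9524)
p' = p + 1/8·F = (-1.5649,4.0059)

Fx=-4.5190 Fy=-23.9524 x'=-1.5649 y'=4.0059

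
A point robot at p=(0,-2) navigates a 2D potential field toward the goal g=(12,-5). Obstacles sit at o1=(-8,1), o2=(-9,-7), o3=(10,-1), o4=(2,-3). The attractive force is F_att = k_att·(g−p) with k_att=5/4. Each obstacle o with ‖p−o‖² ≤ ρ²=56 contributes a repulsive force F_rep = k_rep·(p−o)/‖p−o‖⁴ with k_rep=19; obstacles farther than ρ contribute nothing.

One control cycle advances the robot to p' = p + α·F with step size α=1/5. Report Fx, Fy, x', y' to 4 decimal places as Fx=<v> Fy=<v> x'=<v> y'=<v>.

Fx=13.4800 Fy=-2.9900 x'=2.6960 y'=-2.5980

F_att = 5/4·(g−p) = 5/4·(12,-3) = (15.0000,-3.7500)
o1: d²=73 > ρ²=56 → inactive
o2: d²=106 > ρ²=56 → inactive
o3: d²=101 > ρ²=56 → inactive
o4: d²=5 ≤ ρ²=56; F_rep = 19·(-2,1)/5² = (-1.5200,0.7600)
F = F_att + ΣF_rep = (13.4800,-2.9900)
p' = p + 1/5·F = (2.6960,-2.5980)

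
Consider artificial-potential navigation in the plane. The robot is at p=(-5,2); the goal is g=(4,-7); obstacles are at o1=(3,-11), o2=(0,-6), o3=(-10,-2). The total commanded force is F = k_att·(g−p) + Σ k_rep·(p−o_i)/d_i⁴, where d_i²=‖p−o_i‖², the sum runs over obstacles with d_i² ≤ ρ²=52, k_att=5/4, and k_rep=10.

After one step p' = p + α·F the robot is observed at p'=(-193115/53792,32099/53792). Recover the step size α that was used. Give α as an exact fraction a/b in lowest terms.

F_att = 5/4·(g−p) = 5/4·(9,-9) = (11.2500,-11.2500)
o1: d²=233 > ρ²=52 → inactive
o2: d²=89 > ρ²=52 → inactive
o3: d²=41 ≤ ρ²=52; F_rep = 10·(5,4)/41² = (0.0297,0.0238)
F = F_att + ΣF_rep = (11.2797,-11.2262)
Δp = p'−p = (1.4100,-1.4033); α = Δx/Fx = (75845/53792) / (75845/6724) = 1/8
check: Δy/Fy = (-75485/53792) / (-75485/6724) = 1/8 ✓

α = 1/8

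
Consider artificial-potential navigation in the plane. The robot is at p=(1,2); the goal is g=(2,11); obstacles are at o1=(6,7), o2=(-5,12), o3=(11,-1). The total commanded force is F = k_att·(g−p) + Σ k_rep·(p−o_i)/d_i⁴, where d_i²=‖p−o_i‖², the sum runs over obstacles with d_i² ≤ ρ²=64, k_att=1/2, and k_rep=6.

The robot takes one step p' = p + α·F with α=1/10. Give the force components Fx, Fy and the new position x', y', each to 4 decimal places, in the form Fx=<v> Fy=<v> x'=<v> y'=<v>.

Fx=0.4880 Fy=4.4880 x'=1.0488 y'=2.4488

F_att = 1/2·(g−p) = 1/2·(1,9) = (0.5000,4.5000)
o1: d²=50 ≤ ρ²=64; F_rep = 6·(-5,-5)/50² = (-0.0120,-0.0120)
o2: d²=136 > ρ²=64 → inactive
o3: d²=109 > ρ²=64 → inactive
F = F_att + ΣF_rep = (0.4880,4.4880)
p' = p + 1/10·F = (1.0488,2.4488)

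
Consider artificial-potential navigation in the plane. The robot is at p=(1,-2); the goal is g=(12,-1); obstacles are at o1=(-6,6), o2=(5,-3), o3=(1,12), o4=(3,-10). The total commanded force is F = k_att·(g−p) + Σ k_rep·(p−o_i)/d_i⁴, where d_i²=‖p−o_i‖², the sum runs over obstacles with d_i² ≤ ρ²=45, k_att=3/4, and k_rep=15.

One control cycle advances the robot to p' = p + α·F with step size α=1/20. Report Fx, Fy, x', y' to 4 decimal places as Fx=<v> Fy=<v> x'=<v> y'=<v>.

F_att = 3/4·(g−p) = 3/4·(11,1) = (8.2500,0.7500)
o1: d²=113 > ρ²=45 → inactive
o2: d²=17 ≤ ρ²=45; F_rep = 15·(-4,1)/17² = (-0.2076,0.0519)
o3: d²=196 > ρ²=45 → inactive
o4: d²=68 > ρ²=45 → inactive
F = F_att + ΣF_rep = (8.0424,0.8019)
p' = p + 1/20·F = (1.4021,-1.9599)

Fx=8.0424 Fy=0.8019 x'=1.4021 y'=-1.9599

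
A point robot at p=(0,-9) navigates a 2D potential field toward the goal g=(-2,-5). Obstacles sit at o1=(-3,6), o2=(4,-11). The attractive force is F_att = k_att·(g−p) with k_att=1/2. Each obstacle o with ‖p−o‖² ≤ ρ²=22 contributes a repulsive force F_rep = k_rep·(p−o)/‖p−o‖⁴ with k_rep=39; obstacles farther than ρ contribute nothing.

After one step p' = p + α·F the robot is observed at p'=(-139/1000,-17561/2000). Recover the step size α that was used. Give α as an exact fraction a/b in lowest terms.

F_att = 1/2·(g−p) = 1/2·(-2,4) = (-1.0000,2.0000)
o1: d²=234 > ρ²=22 → inactive
o2: d²=20 ≤ ρ²=22; F_rep = 39·(-4,2)/20² = (-0.3900,0.1950)
F = F_att + ΣF_rep = (-1.3900,2.1950)
Δp = p'−p = (-0.1390,0.2195); α = Δx/Fx = (-139/1000) / (-139/100) = 1/10
check: Δy/Fy = (439/2000) / (439/200) = 1/10 ✓

α = 1/10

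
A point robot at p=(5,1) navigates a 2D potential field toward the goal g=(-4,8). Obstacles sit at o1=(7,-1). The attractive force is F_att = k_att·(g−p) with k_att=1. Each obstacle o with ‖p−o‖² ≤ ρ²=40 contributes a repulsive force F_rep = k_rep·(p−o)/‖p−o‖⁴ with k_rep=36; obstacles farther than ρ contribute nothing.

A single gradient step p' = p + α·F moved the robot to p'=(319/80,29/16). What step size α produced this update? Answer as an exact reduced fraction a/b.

α = 1/10

F_att = 1·(g−p) = 1·(-9,7) = (-9.0000,7.0000)
o1: d²=8 ≤ ρ²=40; F_rep = 36·(-2,2)/8² = (-1.1250,1.1250)
F = F_att + ΣF_rep = (-10.1250,8.1250)
Δp = p'−p = (-1.0125,0.8125); α = Δx/Fx = (-81/80) / (-81/8) = 1/10
check: Δy/Fy = (13/16) / (65/8) = 1/10 ✓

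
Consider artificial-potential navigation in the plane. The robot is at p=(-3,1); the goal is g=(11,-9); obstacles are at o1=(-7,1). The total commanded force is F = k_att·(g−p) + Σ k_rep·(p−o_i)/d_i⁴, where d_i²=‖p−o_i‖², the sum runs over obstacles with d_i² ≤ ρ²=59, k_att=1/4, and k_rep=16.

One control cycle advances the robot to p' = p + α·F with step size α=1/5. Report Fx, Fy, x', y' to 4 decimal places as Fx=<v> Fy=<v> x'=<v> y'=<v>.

Fx=3.7500 Fy=-2.5000 x'=-2.2500 y'=0.5000

F_att = 1/4·(g−p) = 1/4·(14,-10) = (3.5000,-2.5000)
o1: d²=16 ≤ ρ²=59; F_rep = 16·(4,0)/16² = (0.2500,0.0000)
F = F_att + ΣF_rep = (3.7500,-2.5000)
p' = p + 1/5·F = (-2.2500,0.5000)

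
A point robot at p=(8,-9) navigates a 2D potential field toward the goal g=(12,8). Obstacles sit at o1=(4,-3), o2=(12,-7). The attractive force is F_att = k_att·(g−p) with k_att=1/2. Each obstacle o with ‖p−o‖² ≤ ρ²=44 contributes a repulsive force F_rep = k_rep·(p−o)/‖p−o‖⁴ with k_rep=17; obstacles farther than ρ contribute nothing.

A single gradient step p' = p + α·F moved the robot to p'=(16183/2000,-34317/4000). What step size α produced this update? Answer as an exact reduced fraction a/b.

F_att = 1/2·(g−p) = 1/2·(4,17) = (2.0000,8.5000)
o1: d²=52 > ρ²=44 → inactive
o2: d²=20 ≤ ρ²=44; F_rep = 17·(-4,-2)/20² = (-0.1700,-0.0850)
F = F_att + ΣF_rep = (1.8300,8.4150)
Δp = p'−p = (0.0915,0.4208); α = Δx/Fx = (183/2000) / (183/100) = 1/20
check: Δy/Fy = (1683/4000) / (1683/200) = 1/20 ✓

α = 1/20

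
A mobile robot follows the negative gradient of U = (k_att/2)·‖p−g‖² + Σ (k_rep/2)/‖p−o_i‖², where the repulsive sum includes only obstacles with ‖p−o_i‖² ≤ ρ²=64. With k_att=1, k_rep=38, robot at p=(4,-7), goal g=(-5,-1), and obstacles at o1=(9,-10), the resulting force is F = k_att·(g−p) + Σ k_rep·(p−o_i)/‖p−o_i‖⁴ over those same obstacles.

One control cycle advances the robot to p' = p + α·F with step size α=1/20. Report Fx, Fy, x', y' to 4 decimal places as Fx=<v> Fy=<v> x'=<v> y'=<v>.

F_att = 1·(g−p) = 1·(-9,6) = (-9.0000,6.0000)
o1: d²=34 ≤ ρ²=64; F_rep = 38·(-5,3)/34² = (-0.1644,0.0986)
F = F_att + ΣF_rep = (-9.1644,6.0986)
p' = p + 1/20·F = (3.5418,-6.6951)

Fx=-9.1644 Fy=6.0986 x'=3.5418 y'=-6.6951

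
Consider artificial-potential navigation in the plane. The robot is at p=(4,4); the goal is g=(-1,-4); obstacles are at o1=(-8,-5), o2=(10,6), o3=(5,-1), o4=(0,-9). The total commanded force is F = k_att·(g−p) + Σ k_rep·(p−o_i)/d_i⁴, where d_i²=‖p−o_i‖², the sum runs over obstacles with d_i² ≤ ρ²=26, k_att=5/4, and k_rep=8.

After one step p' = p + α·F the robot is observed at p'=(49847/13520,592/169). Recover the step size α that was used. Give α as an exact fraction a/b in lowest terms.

F_att = 5/4·(g−p) = 5/4·(-5,-8) = (-6.2500,-10.0000)
o1: d²=225 > ρ²=26 → inactive
o2: d²=40 > ρ²=26 → inactive
o3: d²=26 ≤ ρ²=26; F_rep = 8·(-1,5)/26² = (-0.0118,0.0592)
o4: d²=185 > ρ²=26 → inactive
F = F_att + ΣF_rep = (-6.2618,-9.9408)
Δp = p'−p = (-0.3131,-0.4970); α = Δx/Fx = (-4233/13520) / (-4233/676) = 1/20
check: Δy/Fy = (-84/169) / (-1680/169) = 1/20 ✓

α = 1/20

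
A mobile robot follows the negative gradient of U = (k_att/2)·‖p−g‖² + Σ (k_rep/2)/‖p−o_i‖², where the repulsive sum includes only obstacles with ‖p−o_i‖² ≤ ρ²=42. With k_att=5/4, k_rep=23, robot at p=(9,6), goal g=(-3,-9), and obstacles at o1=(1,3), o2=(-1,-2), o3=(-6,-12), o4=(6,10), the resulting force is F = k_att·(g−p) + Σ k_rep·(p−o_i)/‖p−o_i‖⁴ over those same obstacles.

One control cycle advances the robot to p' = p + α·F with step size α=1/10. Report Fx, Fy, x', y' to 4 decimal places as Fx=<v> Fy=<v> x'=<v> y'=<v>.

Fx=-14.8896 Fy=-18.8972 x'=7.5110 y'=4.1103

F_att = 5/4·(g−p) = 5/4·(-12,-15) = (-15.0000,-18.7500)
o1: d²=73 > ρ²=42 → inactive
o2: d²=164 > ρ²=42 → inactive
o3: d²=549 > ρ²=42 → inactive
o4: d²=25 ≤ ρ²=42; F_rep = 23·(3,-4)/25² = (0.1104,-0.1472)
F = F_att + ΣF_rep = (-14.8896,-18.8972)
p' = p + 1/10·F = (7.5110,4.1103)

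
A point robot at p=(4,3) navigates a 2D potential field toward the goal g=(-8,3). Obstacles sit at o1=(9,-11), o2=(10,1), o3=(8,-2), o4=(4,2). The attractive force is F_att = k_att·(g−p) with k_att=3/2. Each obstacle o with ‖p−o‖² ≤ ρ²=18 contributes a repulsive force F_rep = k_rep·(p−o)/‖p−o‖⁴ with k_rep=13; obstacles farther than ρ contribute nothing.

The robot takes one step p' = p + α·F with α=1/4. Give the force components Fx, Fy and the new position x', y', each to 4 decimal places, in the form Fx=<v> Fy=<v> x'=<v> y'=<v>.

F_att = 3/2·(g−p) = 3/2·(-12,0) = (-18.0000,0.0000)
o1: d²=221 > ρ²=18 → inactive
o2: d²=40 > ρ²=18 → inactive
o3: d²=41 > ρ²=18 → inactive
o4: d²=1 ≤ ρ²=18; F_rep = 13·(0,1)/1² = (0.0000,13.0000)
F = F_att + ΣF_rep = (-18.0000,13.0000)
p' = p + 1/4·F = (-0.5000,6.2500)

Fx=-18.0000 Fy=13.0000 x'=-0.5000 y'=6.2500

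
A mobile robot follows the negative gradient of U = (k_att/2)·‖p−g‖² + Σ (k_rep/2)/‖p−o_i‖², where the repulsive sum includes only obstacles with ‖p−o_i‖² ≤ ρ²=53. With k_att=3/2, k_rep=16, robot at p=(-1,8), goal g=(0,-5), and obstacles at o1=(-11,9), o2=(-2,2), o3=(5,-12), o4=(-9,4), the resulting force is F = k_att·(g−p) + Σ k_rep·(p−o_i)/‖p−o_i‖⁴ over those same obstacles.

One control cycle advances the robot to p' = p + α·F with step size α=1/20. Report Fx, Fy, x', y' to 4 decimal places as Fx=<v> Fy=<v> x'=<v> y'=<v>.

F_att = 3/2·(g−p) = 3/2·(1,-13) = (1.5000,-19.5000)
o1: d²=101 > ρ²=53 → inactive
o2: d²=37 ≤ ρ²=53; F_rep = 16·(1,6)/37² = (0.0117,0.0701)
o3: d²=436 > ρ²=53 → inactive
o4: d²=80 > ρ²=53 → inactive
F = F_att + ΣF_rep = (1.5117,-19.4299)
p' = p + 1/20·F = (-0.9244,7.0285)

Fx=1.5117 Fy=-19.4299 x'=-0.9244 y'=7.0285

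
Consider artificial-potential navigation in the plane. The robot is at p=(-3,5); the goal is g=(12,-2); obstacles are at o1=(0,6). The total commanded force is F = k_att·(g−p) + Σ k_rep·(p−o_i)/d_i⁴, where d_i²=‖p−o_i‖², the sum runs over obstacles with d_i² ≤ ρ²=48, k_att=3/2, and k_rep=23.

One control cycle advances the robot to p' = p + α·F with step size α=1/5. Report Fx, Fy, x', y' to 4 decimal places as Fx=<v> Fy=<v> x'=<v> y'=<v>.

Fx=21.8100 Fy=-10.7300 x'=1.3620 y'=2.8540

F_att = 3/2·(g−p) = 3/2·(15,-7) = (22.5000,-10.5000)
o1: d²=10 ≤ ρ²=48; F_rep = 23·(-3,-1)/10² = (-0.6900,-0.2300)
F = F_att + ΣF_rep = (21.8100,-10.7300)
p' = p + 1/5·F = (1.3620,2.8540)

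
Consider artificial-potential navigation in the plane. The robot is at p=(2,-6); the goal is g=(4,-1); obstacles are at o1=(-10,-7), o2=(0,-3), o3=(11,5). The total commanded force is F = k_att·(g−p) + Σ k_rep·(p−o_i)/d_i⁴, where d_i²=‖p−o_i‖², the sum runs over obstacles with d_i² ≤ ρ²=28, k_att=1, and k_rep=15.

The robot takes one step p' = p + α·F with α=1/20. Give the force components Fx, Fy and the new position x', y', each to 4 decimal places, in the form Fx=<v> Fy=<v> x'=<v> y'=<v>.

Fx=2.1775 Fy=4.7337 x'=2.1089 y'=-5.7633

F_att = 1·(g−p) = 1·(2,5) = (2.0000,5.0000)
o1: d²=145 > ρ²=28 → inactive
o2: d²=13 ≤ ρ²=28; F_rep = 15·(2,-3)/13² = (0.1775,-0.2663)
o3: d²=202 > ρ²=28 → inactive
F = F_att + ΣF_rep = (2.1775,4.7337)
p' = p + 1/20·F = (2.1089,-5.7633)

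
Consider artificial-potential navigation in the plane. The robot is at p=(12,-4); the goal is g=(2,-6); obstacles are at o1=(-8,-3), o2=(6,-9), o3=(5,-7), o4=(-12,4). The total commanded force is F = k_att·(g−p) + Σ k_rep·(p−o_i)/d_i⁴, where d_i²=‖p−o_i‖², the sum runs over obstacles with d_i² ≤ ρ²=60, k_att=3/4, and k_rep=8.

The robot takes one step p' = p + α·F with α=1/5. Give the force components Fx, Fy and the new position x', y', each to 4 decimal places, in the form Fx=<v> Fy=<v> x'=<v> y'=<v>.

Fx=-7.4834 Fy=-1.4929 x'=10.5033 y'=-4.2986

F_att = 3/4·(g−p) = 3/4·(-10,-2) = (-7.5000,-1.5000)
o1: d²=401 > ρ²=60 → inactive
o2: d²=61 > ρ²=60 → inactive
o3: d²=58 ≤ ρ²=60; F_rep = 8·(7,3)/58² = (0.0166,0.0071)
o4: d²=640 > ρ²=60 → inactive
F = F_att + ΣF_rep = (-7.4834,-1.4929)
p' = p + 1/5·F = (10.5033,-4.2986)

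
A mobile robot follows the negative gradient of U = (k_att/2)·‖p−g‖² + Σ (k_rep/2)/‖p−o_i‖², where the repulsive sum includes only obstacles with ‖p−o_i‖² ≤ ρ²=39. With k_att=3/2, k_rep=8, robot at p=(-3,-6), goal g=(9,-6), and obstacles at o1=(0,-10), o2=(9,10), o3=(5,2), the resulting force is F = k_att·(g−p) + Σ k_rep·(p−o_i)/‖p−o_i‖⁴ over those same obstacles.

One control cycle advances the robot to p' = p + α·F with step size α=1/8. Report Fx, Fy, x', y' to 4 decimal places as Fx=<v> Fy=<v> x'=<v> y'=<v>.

F_att = 3/2·(g−p) = 3/2·(12,0) = (18.0000,0.0000)
o1: d²=25 ≤ ρ²=39; F_rep = 8·(-3,4)/25² = (-0.0384,0.0512)
o2: d²=400 > ρ²=39 → inactive
o3: d²=128 > ρ²=39 → inactive
F = F_att + ΣF_rep = (17.9616,0.0512)
p' = p + 1/8·F = (-0.7548,-5.9936)

Fx=17.9616 Fy=0.0512 x'=-0.7548 y'=-5.9936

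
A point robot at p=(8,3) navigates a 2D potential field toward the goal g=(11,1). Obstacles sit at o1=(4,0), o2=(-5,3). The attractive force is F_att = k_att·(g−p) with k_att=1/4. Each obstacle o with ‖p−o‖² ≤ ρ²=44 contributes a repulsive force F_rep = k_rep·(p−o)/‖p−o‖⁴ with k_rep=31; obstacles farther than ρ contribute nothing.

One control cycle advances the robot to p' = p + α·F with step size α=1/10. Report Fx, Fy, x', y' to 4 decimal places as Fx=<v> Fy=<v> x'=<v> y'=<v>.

F_att = 1/4·(g−p) = 1/4·(3,-2) = (0.7500,-0.5000)
o1: d²=25 ≤ ρ²=44; F_rep = 31·(4,3)/25² = (0.1984,0.1488)
o2: d²=169 > ρ²=44 → inactive
F = F_att + ΣF_rep = (0.9484,-0.3512)
p' = p + 1/10·F = (8.0948,2.9649)

Fx=0.9484 Fy=-0.3512 x'=8.0948 y'=2.9649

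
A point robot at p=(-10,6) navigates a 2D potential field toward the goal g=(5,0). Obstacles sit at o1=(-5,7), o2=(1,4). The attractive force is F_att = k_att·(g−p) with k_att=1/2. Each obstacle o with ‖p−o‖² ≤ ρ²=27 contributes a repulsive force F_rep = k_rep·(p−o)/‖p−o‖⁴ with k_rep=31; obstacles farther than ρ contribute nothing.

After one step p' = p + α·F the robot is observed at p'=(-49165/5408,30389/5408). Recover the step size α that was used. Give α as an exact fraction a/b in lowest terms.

α = 1/8

F_att = 1/2·(g−p) = 1/2·(15,-6) = (7.5000,-3.0000)
o1: d²=26 ≤ ρ²=27; F_rep = 31·(-5,-1)/26² = (-0.2293,-0.0459)
o2: d²=125 > ρ²=27 → inactive
F = F_att + ΣF_rep = (7.2707,-3.0459)
Δp = p'−p = (0.9088,-0.3807); α = Δx/Fx = (4915/5408) / (4915/676) = 1/8
check: Δy/Fy = (-2059/5408) / (-2059/676) = 1/8 ✓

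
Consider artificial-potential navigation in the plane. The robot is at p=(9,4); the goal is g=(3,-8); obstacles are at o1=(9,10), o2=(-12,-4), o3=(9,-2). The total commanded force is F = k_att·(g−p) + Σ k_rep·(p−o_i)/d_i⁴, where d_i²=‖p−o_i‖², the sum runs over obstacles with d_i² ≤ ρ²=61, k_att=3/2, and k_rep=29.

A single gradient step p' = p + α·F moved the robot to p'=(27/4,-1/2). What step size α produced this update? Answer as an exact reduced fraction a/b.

F_att = 3/2·(g−p) = 3/2·(-6,-12) = (-9.0000,-18.0000)
o1: d²=36 ≤ ρ²=61; F_rep = 29·(0,-6)/36² = (0.0000,-0.1343)
o2: d²=505 > ρ²=61 → inactive
o3: d²=36 ≤ ρ²=61; F_rep = 29·(0,6)/36² = (0.0000,0.1343)
F = F_att + ΣF_rep = (-9.0000,-18.0000)
Δp = p'−p = (-2.2500,-4.5000); α = Δx/Fx = (-9/4) / (-9) = 1/4
check: Δy/Fy = (-9/2) / (-18) = 1/4 ✓

α = 1/4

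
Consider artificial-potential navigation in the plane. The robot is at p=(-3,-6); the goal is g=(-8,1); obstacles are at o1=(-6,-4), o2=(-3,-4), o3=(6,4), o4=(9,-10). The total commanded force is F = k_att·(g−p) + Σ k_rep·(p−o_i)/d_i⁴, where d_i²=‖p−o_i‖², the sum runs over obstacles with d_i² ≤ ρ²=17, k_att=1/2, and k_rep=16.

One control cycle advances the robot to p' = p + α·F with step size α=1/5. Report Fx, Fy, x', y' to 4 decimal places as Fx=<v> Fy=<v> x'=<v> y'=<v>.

F_att = 1/2·(g−p) = 1/2·(-5,7) = (-2.5000,3.5000)
o1: d²=13 ≤ ρ²=17; F_rep = 16·(3,-2)/13² = (0.2840,-0.1893)
o2: d²=4 ≤ ρ²=17; F_rep = 16·(0,-2)/4² = (0.0000,-2.0000)
o3: d²=181 > ρ²=17 → inactive
o4: d²=160 > ρ²=17 → inactive
F = F_att + ΣF_rep = (-2.2160,1.3107)
p' = p + 1/5·F = (-3.4432,-5.7379)

Fx=-2.2160 Fy=1.3107 x'=-3.4432 y'=-5.7379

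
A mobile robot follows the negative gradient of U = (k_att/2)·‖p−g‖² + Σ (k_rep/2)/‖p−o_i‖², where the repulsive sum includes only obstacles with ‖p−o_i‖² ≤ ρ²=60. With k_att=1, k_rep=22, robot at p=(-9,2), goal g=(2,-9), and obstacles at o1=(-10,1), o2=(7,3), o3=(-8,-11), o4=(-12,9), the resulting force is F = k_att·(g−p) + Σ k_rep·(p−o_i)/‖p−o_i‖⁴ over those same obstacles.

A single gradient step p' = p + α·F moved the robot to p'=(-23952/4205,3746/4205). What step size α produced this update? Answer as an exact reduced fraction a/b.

α = 1/5

F_att = 1·(g−p) = 1·(11,-11) = (11.0000,-11.0000)
o1: d²=2 ≤ ρ²=60; F_rep = 22·(1,1)/2² = (5.5000,5.5000)
o2: d²=257 > ρ²=60 → inactive
o3: d²=170 > ρ²=60 → inactive
o4: d²=58 ≤ ρ²=60; F_rep = 22·(3,-7)/58² = (0.0196,-0.0458)
F = F_att + ΣF_rep = (16.5196,-5.5458)
Δp = p'−p = (3.3039,-1.1092); α = Δx/Fx = (13893/4205) / (13893/841) = 1/5
check: Δy/Fy = (-4664/4205) / (-4664/841) = 1/5 ✓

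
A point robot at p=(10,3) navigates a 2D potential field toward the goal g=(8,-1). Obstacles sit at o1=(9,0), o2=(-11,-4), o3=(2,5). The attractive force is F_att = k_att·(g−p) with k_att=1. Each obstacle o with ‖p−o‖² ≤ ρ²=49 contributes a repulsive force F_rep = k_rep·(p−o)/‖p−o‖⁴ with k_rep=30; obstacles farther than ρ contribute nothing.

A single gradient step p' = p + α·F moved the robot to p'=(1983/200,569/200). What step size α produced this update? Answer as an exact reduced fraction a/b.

α = 1/20

F_att = 1·(g−p) = 1·(-2,-4) = (-2.0000,-4.0000)
o1: d²=10 ≤ ρ²=49; F_rep = 30·(1,3)/10² = (0.3000,0.9000)
o2: d²=490 > ρ²=49 → inactive
o3: d²=68 > ρ²=49 → inactive
F = F_att + ΣF_rep = (-1.7000,-3.1000)
Δp = p'−p = (-0.0850,-0.1550); α = Δx/Fx = (-17/200) / (-17/10) = 1/20
check: Δy/Fy = (-31/200) / (-31/10) = 1/20 ✓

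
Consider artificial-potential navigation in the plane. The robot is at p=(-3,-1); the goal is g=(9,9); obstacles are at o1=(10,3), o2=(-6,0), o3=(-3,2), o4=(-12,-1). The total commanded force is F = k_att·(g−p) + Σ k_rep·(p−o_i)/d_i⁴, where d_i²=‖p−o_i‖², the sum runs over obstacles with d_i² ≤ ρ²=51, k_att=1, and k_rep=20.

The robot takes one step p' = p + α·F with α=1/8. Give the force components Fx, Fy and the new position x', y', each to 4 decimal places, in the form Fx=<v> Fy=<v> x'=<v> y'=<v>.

Fx=12.6000 Fy=9.0593 x'=-1.4250 y'=0.1324

F_att = 1·(g−p) = 1·(12,10) = (12.0000,10.0000)
o1: d²=185 > ρ²=51 → inactive
o2: d²=10 ≤ ρ²=51; F_rep = 20·(3,-1)/10² = (0.6000,-0.2000)
o3: d²=9 ≤ ρ²=51; F_rep = 20·(0,-3)/9² = (0.0000,-0.7407)
o4: d²=81 > ρ²=51 → inactive
F = F_att + ΣF_rep = (12.6000,9.0593)
p' = p + 1/8·F = (-1.4250,0.1324)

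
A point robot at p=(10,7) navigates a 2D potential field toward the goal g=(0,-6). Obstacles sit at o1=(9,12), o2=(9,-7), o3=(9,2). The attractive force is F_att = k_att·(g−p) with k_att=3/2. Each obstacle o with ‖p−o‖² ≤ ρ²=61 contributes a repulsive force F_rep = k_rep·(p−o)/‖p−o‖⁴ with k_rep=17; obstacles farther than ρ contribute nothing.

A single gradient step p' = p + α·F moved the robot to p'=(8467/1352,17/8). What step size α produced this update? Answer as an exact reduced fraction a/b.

F_att = 3/2·(g−p) = 3/2·(-10,-13) = (-15.0000,-19.5000)
o1: d²=26 ≤ ρ²=61; F_rep = 17·(1,-5)/26² = (0.0251,-0.1257)
o2: d²=197 > ρ²=61 → inactive
o3: d²=26 ≤ ρ²=61; F_rep = 17·(1,5)/26² = (0.0251,0.1257)
F = F_att + ΣF_rep = (-14.9497,-19.5000)
Δp = p'−p = (-3.7374,-4.8750); α = Δx/Fx = (-5053/1352) / (-5053/338) = 1/4
check: Δy/Fy = (-39/8) / (-39/2) = 1/4 ✓

α = 1/4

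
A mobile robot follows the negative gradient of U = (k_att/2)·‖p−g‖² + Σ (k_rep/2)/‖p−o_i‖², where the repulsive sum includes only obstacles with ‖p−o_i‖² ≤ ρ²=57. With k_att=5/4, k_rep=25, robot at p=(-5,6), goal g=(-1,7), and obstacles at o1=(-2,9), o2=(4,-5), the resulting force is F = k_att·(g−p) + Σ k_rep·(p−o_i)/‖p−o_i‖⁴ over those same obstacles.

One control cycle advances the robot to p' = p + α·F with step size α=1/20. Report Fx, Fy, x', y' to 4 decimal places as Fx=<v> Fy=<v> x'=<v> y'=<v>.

Fx=4.7685 Fy=1.0185 x'=-4.7616 y'=6.0509

F_att = 5/4·(g−p) = 5/4·(4,1) = (5.0000,1.2500)
o1: d²=18 ≤ ρ²=57; F_rep = 25·(-3,-3)/18² = (-0.2315,-0.2315)
o2: d²=202 > ρ²=57 → inactive
F = F_att + ΣF_rep = (4.7685,1.0185)
p' = p + 1/20·F = (-4.7616,6.0509)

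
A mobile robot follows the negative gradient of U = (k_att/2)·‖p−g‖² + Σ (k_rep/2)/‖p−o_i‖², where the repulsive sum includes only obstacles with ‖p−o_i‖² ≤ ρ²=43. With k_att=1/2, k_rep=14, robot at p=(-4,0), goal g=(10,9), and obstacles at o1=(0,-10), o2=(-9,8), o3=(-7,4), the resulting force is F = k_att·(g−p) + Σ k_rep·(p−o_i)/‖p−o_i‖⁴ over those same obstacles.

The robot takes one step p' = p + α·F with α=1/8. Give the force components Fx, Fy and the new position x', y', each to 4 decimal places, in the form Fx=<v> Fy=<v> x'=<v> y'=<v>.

F_att = 1/2·(g−p) = 1/2·(14,9) = (7.0000,4.5000)
o1: d²=116 > ρ²=43 → inactive
o2: d²=89 > ρ²=43 → inactive
o3: d²=25 ≤ ρ²=43; F_rep = 14·(3,-4)/25² = (0.0672,-0.0896)
F = F_att + ΣF_rep = (7.0672,4.4104)
p' = p + 1/8·F = (-3.1166,0.5513)

Fx=7.0672 Fy=4.4104 x'=-3.1166 y'=0.5513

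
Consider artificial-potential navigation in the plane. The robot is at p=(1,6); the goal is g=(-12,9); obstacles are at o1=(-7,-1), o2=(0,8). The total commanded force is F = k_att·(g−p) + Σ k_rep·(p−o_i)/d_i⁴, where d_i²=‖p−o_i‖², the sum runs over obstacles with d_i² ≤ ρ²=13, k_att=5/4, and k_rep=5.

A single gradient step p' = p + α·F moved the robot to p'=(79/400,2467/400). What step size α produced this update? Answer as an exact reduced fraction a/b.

α = 1/20

F_att = 5/4·(g−p) = 5/4·(-13,3) = (-16.2500,3.7500)
o1: d²=113 > ρ²=13 → inactive
o2: d²=5 ≤ ρ²=13; F_rep = 5·(1,-2)/5² = (0.2000,-0.4000)
F = F_att + ΣF_rep = (-16.0500,3.3500)
Δp = p'−p = (-0.8025,0.1675); α = Δx/Fx = (-321/400) / (-321/20) = 1/20
check: Δy/Fy = (67/400) / (67/20) = 1/20 ✓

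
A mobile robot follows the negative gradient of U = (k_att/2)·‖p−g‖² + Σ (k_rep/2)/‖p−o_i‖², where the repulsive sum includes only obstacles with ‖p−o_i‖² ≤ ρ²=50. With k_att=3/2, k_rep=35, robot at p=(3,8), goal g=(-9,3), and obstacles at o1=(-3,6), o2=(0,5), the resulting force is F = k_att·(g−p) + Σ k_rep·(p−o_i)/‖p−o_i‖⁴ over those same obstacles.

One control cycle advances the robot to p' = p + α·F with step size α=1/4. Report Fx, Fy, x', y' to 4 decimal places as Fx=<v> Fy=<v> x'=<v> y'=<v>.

F_att = 3/2·(g−p) = 3/2·(-12,-5) = (-18.0000,-7.5000)
o1: d²=40 ≤ ρ²=50; F_rep = 35·(6,2)/40² = (0.1313,0.0437)
o2: d²=18 ≤ ρ²=50; F_rep = 35·(3,3)/18² = (0.3241,0.3241)
F = F_att + ΣF_rep = (-17.5447,-7.1322)
p' = p + 1/4·F = (-1.3862,6.2170)

Fx=-17.5447 Fy=-7.1322 x'=-1.3862 y'=6.2170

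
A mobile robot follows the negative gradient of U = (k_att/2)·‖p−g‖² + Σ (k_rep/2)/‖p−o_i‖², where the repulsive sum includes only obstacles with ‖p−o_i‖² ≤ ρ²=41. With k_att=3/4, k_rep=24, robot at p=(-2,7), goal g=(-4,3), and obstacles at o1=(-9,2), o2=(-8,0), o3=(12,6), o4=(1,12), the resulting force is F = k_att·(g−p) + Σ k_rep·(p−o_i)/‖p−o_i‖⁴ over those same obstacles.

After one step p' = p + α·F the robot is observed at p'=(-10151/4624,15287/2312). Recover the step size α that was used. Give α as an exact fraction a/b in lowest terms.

α = 1/8

F_att = 3/4·(g−p) = 3/4·(-2,-4) = (-1.5000,-3.0000)
o1: d²=74 > ρ²=41 → inactive
o2: d²=85 > ρ²=41 → inactive
o3: d²=197 > ρ²=41 → inactive
o4: d²=34 ≤ ρ²=41; F_rep = 24·(-3,-5)/34² = (-0.0623,-0.1038)
F = F_att + ΣF_rep = (-1.5623,-3.1038)
Δp = p'−p = (-0.1953,-0.3880); α = Δx/Fx = (-903/4624) / (-903/578) = 1/8
check: Δy/Fy = (-897/2312) / (-897/289) = 1/8 ✓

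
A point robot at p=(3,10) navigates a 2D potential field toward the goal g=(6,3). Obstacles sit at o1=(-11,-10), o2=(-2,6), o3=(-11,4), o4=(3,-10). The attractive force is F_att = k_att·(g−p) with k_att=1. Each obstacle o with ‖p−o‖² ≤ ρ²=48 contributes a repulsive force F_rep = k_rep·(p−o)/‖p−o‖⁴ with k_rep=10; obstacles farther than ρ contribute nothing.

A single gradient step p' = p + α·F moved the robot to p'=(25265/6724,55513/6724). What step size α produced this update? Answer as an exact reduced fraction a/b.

F_att = 1·(g−p) = 1·(3,-7) = (3.0000,-7.0000)
o1: d²=596 > ρ²=48 → inactive
o2: d²=41 ≤ ρ²=48; F_rep = 10·(5,4)/41² = (0.0297,0.0238)
o3: d²=232 > ρ²=48 → inactive
o4: d²=400 > ρ²=48 → inactive
F = F_att + ΣF_rep = (3.0297,-6.9762)
Δp = p'−p = (0.7574,-1.7441); α = Δx/Fx = (5093/6724) / (5093/1681) = 1/4
check: Δy/Fy = (-11727/6724) / (-11727/1681) = 1/4 ✓

α = 1/4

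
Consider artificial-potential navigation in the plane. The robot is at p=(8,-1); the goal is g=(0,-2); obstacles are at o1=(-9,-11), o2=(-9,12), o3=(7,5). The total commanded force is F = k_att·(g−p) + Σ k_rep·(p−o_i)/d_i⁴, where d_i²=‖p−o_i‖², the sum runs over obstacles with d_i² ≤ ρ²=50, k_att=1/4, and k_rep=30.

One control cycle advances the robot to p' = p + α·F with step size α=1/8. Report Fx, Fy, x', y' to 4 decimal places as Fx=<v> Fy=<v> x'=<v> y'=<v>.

Fx=-1.9781 Fy=-0.3815 x'=7.7527 y'=-1.0477

F_att = 1/4·(g−p) = 1/4·(-8,-1) = (-2.0000,-0.2500)
o1: d²=389 > ρ²=50 → inactive
o2: d²=458 > ρ²=50 → inactive
o3: d²=37 ≤ ρ²=50; F_rep = 30·(1,-6)/37² = (0.0219,-0.1315)
F = F_att + ΣF_rep = (-1.9781,-0.3815)
p' = p + 1/8·F = (7.7527,-1.0477)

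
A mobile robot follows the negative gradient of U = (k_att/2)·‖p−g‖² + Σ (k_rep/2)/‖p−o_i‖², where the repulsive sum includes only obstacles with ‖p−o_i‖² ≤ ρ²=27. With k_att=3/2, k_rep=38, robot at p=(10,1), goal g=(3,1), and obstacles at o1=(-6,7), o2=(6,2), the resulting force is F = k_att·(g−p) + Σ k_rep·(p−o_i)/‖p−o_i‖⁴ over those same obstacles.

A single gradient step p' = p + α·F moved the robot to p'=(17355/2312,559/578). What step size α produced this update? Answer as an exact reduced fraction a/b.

F_att = 3/2·(g−p) = 3/2·(-7,0) = (-10.5000,0.0000)
o1: d²=292 > ρ²=27 → inactive
o2: d²=17 ≤ ρ²=27; F_rep = 38·(4,-1)/17² = (0.5260,-0.1315)
F = F_att + ΣF_rep = (-9.9740,-0.1315)
Δp = p'−p = (-2.4935,-0.0329); α = Δx/Fx = (-5765/2312) / (-5765/578) = 1/4
check: Δy/Fy = (-19/578) / (-38/289) = 1/4 ✓

α = 1/4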